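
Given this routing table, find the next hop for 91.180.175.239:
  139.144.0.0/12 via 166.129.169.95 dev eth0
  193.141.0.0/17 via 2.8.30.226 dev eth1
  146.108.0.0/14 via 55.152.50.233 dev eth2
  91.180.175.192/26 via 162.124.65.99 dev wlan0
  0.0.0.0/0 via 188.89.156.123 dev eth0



Longest prefix match for 91.180.175.239:
  /12 139.144.0.0: no
  /17 193.141.0.0: no
  /14 146.108.0.0: no
  /26 91.180.175.192: MATCH
  /0 0.0.0.0: MATCH
Selected: next-hop 162.124.65.99 via wlan0 (matched /26)


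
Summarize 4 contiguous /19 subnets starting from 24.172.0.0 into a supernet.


Original prefix: /19
Number of subnets: 4 = 2^2
New prefix = 19 - 2 = 17
Supernet: 24.172.0.0/17


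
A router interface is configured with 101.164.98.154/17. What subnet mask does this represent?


/17 means 17 network bits, 15 host bits
Binary: 11111111111111111000000000000000
Mask: 255.255.128.0


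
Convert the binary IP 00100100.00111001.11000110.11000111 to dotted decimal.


00100100 = 36
00111001 = 57
11000110 = 198
11000111 = 199
IP: 36.57.198.199


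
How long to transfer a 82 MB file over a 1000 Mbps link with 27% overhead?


Effective throughput = 1000 * (1 - 27/100) = 730 Mbps
File size in Mb = 82 * 8 = 656 Mb
Time = 656 / 730
Time = 0.8986 seconds


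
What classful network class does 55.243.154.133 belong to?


First octet: 55
Binary: 00110111
0xxxxxxx -> Class A (1-126)
Class A, default mask 255.0.0.0 (/8)


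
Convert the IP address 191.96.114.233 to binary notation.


191 = 10111111
96 = 01100000
114 = 01110010
233 = 11101001
Binary: 10111111.01100000.01110010.11101001


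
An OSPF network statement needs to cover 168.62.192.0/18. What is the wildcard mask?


Subnet mask: 255.255.192.0
Wildcard = 255.255.255.255 - subnet mask
255 - 255 = 0
255 - 255 = 0
255 - 192 = 63
255 - 0 = 255
Wildcard: 0.0.63.255


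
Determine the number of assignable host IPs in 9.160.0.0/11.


Host bits = 32 - 11 = 21
Total addresses = 2^21 = 2097152
Usable = total - 2 (network and broadcast)
Usable hosts: 2097150


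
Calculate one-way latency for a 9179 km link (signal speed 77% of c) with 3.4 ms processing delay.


Speed = 0.77 * 3e5 km/s = 231000 km/s
Propagation delay = 9179 / 231000 = 0.0397 s = 39.7359 ms
Processing delay = 3.4 ms
Total one-way latency = 43.1359 ms


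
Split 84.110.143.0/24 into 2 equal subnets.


New prefix = 24 + 1 = 25
Each subnet has 128 addresses
  84.110.143.0/25
  84.110.143.128/25
Subnets: 84.110.143.0/25, 84.110.143.128/25


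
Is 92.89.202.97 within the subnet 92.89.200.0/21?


Subnet network: 92.89.200.0
Test IP AND mask: 92.89.200.0
Yes, 92.89.202.97 is in 92.89.200.0/21


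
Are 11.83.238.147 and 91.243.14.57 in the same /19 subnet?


Mask: 255.255.224.0
11.83.238.147 AND mask = 11.83.224.0
91.243.14.57 AND mask = 91.243.0.0
No, different subnets (11.83.224.0 vs 91.243.0.0)


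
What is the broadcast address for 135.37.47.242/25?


Network: 135.37.47.128/25
Host bits = 7
Set all host bits to 1:
Broadcast: 135.37.47.255


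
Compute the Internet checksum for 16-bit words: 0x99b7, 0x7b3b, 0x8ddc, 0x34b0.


Sum all words (with carry folding):
+ 0x99b7 = 0x99b7
+ 0x7b3b = 0x14f3
+ 0x8ddc = 0xa2cf
+ 0x34b0 = 0xd77f
One's complement: ~0xd77f
Checksum = 0x2880


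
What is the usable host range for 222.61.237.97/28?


Network: 222.61.237.96
Broadcast: 222.61.237.111
First usable = network + 1
Last usable = broadcast - 1
Range: 222.61.237.97 to 222.61.237.110


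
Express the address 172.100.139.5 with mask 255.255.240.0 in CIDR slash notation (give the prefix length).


Binary: 11111111.11111111.11110000.00000000
Count leading 1s
Prefix: /20


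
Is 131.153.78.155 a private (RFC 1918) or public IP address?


RFC 1918 private ranges:
  10.0.0.0/8 (10.0.0.0 - 10.255.255.255)
  172.16.0.0/12 (172.16.0.0 - 172.31.255.255)
  192.168.0.0/16 (192.168.0.0 - 192.168.255.255)
Public (not in any RFC 1918 range)


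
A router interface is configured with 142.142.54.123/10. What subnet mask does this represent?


/10 means 10 network bits, 22 host bits
Binary: 11111111110000000000000000000000
Mask: 255.192.0.0


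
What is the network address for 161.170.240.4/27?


IP:   10100001.10101010.11110000.00000100
Mask: 11111111.11111111.11111111.11100000
AND operation:
Net:  10100001.10101010.11110000.00000000
Network: 161.170.240.0/27


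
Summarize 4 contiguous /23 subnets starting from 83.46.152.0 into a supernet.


Original prefix: /23
Number of subnets: 4 = 2^2
New prefix = 23 - 2 = 21
Supernet: 83.46.152.0/21


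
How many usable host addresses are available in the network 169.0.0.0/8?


Host bits = 32 - 8 = 24
Total addresses = 2^24 = 16777216
Usable = total - 2 (network and broadcast)
Usable hosts: 16777214


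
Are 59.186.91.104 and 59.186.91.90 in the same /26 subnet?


Mask: 255.255.255.192
59.186.91.104 AND mask = 59.186.91.64
59.186.91.90 AND mask = 59.186.91.64
Yes, same subnet (59.186.91.64)


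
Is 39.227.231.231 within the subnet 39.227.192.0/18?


Subnet network: 39.227.192.0
Test IP AND mask: 39.227.192.0
Yes, 39.227.231.231 is in 39.227.192.0/18


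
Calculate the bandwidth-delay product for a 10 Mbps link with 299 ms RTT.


BDP = bandwidth * RTT
= 10 Mbps * 299 ms
= 10 * 1e6 * 299 / 1000 bits
= 2990000 bits
= 373750 bytes
= 364.9902 KB
BDP = 2990000 bits (373750 bytes)


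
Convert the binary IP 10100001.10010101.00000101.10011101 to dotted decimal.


10100001 = 161
10010101 = 149
00000101 = 5
10011101 = 157
IP: 161.149.5.157


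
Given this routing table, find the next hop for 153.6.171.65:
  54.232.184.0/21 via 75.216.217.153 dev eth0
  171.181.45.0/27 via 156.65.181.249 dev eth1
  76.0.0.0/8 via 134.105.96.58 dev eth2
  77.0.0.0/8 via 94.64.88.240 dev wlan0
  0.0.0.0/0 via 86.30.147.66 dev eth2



Longest prefix match for 153.6.171.65:
  /21 54.232.184.0: no
  /27 171.181.45.0: no
  /8 76.0.0.0: no
  /8 77.0.0.0: no
  /0 0.0.0.0: MATCH
Selected: next-hop 86.30.147.66 via eth2 (matched /0)


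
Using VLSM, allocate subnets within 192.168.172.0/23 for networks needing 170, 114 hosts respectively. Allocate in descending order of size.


170 hosts -> /24 (254 usable): 192.168.172.0/24
114 hosts -> /25 (126 usable): 192.168.173.0/25
Allocation: 192.168.172.0/24 (170 hosts, 254 usable); 192.168.173.0/25 (114 hosts, 126 usable)


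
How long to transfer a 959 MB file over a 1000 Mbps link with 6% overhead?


Effective throughput = 1000 * (1 - 6/100) = 940 Mbps
File size in Mb = 959 * 8 = 7672 Mb
Time = 7672 / 940
Time = 8.1617 seconds


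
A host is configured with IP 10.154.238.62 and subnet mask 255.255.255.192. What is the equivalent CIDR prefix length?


Binary: 11111111.11111111.11111111.11000000
Count leading 1s
Prefix: /26


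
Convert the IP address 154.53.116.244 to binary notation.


154 = 10011010
53 = 00110101
116 = 01110100
244 = 11110100
Binary: 10011010.00110101.01110100.11110100


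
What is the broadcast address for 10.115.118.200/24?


Network: 10.115.118.0/24
Host bits = 8
Set all host bits to 1:
Broadcast: 10.115.118.255


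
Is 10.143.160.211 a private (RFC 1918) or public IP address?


RFC 1918 private ranges:
  10.0.0.0/8 (10.0.0.0 - 10.255.255.255)
  172.16.0.0/12 (172.16.0.0 - 172.31.255.255)
  192.168.0.0/16 (192.168.0.0 - 192.168.255.255)
Private (in 10.0.0.0/8)


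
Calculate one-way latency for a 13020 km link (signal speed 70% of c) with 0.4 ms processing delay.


Speed = 0.7 * 3e5 km/s = 210000 km/s
Propagation delay = 13020 / 210000 = 0.062 s = 62 ms
Processing delay = 0.4 ms
Total one-way latency = 62.4 ms


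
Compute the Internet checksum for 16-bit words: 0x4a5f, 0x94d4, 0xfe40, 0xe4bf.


Sum all words (with carry folding):
+ 0x4a5f = 0x4a5f
+ 0x94d4 = 0xdf33
+ 0xfe40 = 0xdd74
+ 0xe4bf = 0xc234
One's complement: ~0xc234
Checksum = 0x3dcb


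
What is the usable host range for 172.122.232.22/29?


Network: 172.122.232.16
Broadcast: 172.122.232.23
First usable = network + 1
Last usable = broadcast - 1
Range: 172.122.232.17 to 172.122.232.22


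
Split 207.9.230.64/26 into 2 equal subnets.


New prefix = 26 + 1 = 27
Each subnet has 32 addresses
  207.9.230.64/27
  207.9.230.96/27
Subnets: 207.9.230.64/27, 207.9.230.96/27


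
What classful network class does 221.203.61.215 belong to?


First octet: 221
Binary: 11011101
110xxxxx -> Class C (192-223)
Class C, default mask 255.255.255.0 (/24)


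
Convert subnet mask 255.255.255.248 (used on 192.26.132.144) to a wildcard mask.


Subnet mask: 255.255.255.248
Wildcard = 255.255.255.255 - subnet mask
255 - 255 = 0
255 - 255 = 0
255 - 255 = 0
255 - 248 = 7
Wildcard: 0.0.0.7


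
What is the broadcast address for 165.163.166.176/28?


Network: 165.163.166.176/28
Host bits = 4
Set all host bits to 1:
Broadcast: 165.163.166.191


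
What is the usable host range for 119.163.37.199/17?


Network: 119.163.0.0
Broadcast: 119.163.127.255
First usable = network + 1
Last usable = broadcast - 1
Range: 119.163.0.1 to 119.163.127.254


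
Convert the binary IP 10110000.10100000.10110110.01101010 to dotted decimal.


10110000 = 176
10100000 = 160
10110110 = 182
01101010 = 106
IP: 176.160.182.106


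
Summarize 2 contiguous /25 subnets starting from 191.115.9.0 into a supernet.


Original prefix: /25
Number of subnets: 2 = 2^1
New prefix = 25 - 1 = 24
Supernet: 191.115.9.0/24


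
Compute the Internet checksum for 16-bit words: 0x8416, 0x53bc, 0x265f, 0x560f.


Sum all words (with carry folding):
+ 0x8416 = 0x8416
+ 0x53bc = 0xd7d2
+ 0x265f = 0xfe31
+ 0x560f = 0x5441
One's complement: ~0x5441
Checksum = 0xabbe


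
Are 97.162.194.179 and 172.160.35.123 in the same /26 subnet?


Mask: 255.255.255.192
97.162.194.179 AND mask = 97.162.194.128
172.160.35.123 AND mask = 172.160.35.64
No, different subnets (97.162.194.128 vs 172.160.35.64)


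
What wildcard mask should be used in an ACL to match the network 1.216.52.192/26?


Subnet mask: 255.255.255.192
Wildcard = 255.255.255.255 - subnet mask
255 - 255 = 0
255 - 255 = 0
255 - 255 = 0
255 - 192 = 63
Wildcard: 0.0.0.63


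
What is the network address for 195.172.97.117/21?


IP:   11000011.10101100.01100001.01110101
Mask: 11111111.11111111.11111000.00000000
AND operation:
Net:  11000011.10101100.01100000.00000000
Network: 195.172.96.0/21


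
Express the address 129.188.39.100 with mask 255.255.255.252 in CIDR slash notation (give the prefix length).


Binary: 11111111.11111111.11111111.11111100
Count leading 1s
Prefix: /30


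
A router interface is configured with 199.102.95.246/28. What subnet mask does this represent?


/28 means 28 network bits, 4 host bits
Binary: 11111111111111111111111111110000
Mask: 255.255.255.240


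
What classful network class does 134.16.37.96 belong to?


First octet: 134
Binary: 10000110
10xxxxxx -> Class B (128-191)
Class B, default mask 255.255.0.0 (/16)


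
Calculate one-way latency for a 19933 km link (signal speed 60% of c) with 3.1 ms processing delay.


Speed = 0.6 * 3e5 km/s = 180000 km/s
Propagation delay = 19933 / 180000 = 0.1107 s = 110.7389 ms
Processing delay = 3.1 ms
Total one-way latency = 113.8389 ms


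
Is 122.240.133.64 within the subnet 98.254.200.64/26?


Subnet network: 98.254.200.64
Test IP AND mask: 122.240.133.64
No, 122.240.133.64 is not in 98.254.200.64/26


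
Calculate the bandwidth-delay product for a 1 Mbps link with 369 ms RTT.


BDP = bandwidth * RTT
= 1 Mbps * 369 ms
= 1 * 1e6 * 369 / 1000 bits
= 369000 bits
= 46125 bytes
= 45.0439 KB
BDP = 369000 bits (46125 bytes)


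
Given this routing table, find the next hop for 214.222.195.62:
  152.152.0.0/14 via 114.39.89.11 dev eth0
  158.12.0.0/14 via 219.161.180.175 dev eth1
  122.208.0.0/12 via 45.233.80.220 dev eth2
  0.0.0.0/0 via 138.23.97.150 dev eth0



Longest prefix match for 214.222.195.62:
  /14 152.152.0.0: no
  /14 158.12.0.0: no
  /12 122.208.0.0: no
  /0 0.0.0.0: MATCH
Selected: next-hop 138.23.97.150 via eth0 (matched /0)


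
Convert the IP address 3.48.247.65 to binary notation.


3 = 00000011
48 = 00110000
247 = 11110111
65 = 01000001
Binary: 00000011.00110000.11110111.01000001


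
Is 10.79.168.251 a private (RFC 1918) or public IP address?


RFC 1918 private ranges:
  10.0.0.0/8 (10.0.0.0 - 10.255.255.255)
  172.16.0.0/12 (172.16.0.0 - 172.31.255.255)
  192.168.0.0/16 (192.168.0.0 - 192.168.255.255)
Private (in 10.0.0.0/8)


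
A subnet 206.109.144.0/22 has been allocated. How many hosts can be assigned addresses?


Host bits = 32 - 22 = 10
Total addresses = 2^10 = 1024
Usable = total - 2 (network and broadcast)
Usable hosts: 1022


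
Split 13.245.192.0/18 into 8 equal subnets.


New prefix = 18 + 3 = 21
Each subnet has 2048 addresses
  13.245.192.0/21
  13.245.200.0/21
  13.245.208.0/21
  13.245.216.0/21
  13.245.224.0/21
  13.245.232.0/21
  13.245.240.0/21
  13.245.248.0/21
Subnets: 13.245.192.0/21, 13.245.200.0/21, 13.245.208.0/21, 13.245.216.0/21, 13.245.224.0/21, 13.245.232.0/21, 13.245.240.0/21, 13.245.248.0/21


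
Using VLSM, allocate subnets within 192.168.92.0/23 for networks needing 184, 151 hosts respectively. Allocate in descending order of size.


184 hosts -> /24 (254 usable): 192.168.92.0/24
151 hosts -> /24 (254 usable): 192.168.93.0/24
Allocation: 192.168.92.0/24 (184 hosts, 254 usable); 192.168.93.0/24 (151 hosts, 254 usable)


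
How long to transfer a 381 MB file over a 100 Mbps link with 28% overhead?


Effective throughput = 100 * (1 - 28/100) = 72 Mbps
File size in Mb = 381 * 8 = 3048 Mb
Time = 3048 / 72
Time = 42.3333 seconds


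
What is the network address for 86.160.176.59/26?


IP:   01010110.10100000.10110000.00111011
Mask: 11111111.11111111.11111111.11000000
AND operation:
Net:  01010110.10100000.10110000.00000000
Network: 86.160.176.0/26


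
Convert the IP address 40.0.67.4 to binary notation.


40 = 00101000
0 = 00000000
67 = 01000011
4 = 00000100
Binary: 00101000.00000000.01000011.00000100


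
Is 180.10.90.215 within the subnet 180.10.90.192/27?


Subnet network: 180.10.90.192
Test IP AND mask: 180.10.90.192
Yes, 180.10.90.215 is in 180.10.90.192/27


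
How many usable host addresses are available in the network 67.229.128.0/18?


Host bits = 32 - 18 = 14
Total addresses = 2^14 = 16384
Usable = total - 2 (network and broadcast)
Usable hosts: 16382


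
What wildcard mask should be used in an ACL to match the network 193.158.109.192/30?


Subnet mask: 255.255.255.252
Wildcard = 255.255.255.255 - subnet mask
255 - 255 = 0
255 - 255 = 0
255 - 255 = 0
255 - 252 = 3
Wildcard: 0.0.0.3


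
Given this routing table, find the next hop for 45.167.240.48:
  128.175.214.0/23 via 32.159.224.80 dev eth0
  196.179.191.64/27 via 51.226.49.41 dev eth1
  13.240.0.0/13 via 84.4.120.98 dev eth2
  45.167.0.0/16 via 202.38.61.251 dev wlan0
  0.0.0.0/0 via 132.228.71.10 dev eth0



Longest prefix match for 45.167.240.48:
  /23 128.175.214.0: no
  /27 196.179.191.64: no
  /13 13.240.0.0: no
  /16 45.167.0.0: MATCH
  /0 0.0.0.0: MATCH
Selected: next-hop 202.38.61.251 via wlan0 (matched /16)


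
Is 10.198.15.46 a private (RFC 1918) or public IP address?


RFC 1918 private ranges:
  10.0.0.0/8 (10.0.0.0 - 10.255.255.255)
  172.16.0.0/12 (172.16.0.0 - 172.31.255.255)
  192.168.0.0/16 (192.168.0.0 - 192.168.255.255)
Private (in 10.0.0.0/8)


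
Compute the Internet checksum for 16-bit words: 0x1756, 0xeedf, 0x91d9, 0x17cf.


Sum all words (with carry folding):
+ 0x1756 = 0x1756
+ 0xeedf = 0x0636
+ 0x91d9 = 0x980f
+ 0x17cf = 0xafde
One's complement: ~0xafde
Checksum = 0x5021


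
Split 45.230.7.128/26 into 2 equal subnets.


New prefix = 26 + 1 = 27
Each subnet has 32 addresses
  45.230.7.128/27
  45.230.7.160/27
Subnets: 45.230.7.128/27, 45.230.7.160/27


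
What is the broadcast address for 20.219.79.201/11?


Network: 20.192.0.0/11
Host bits = 21
Set all host bits to 1:
Broadcast: 20.223.255.255


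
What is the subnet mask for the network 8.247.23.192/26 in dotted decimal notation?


/26 means 26 network bits, 6 host bits
Binary: 11111111111111111111111111000000
Mask: 255.255.255.192


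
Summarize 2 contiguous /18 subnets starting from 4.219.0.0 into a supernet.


Original prefix: /18
Number of subnets: 2 = 2^1
New prefix = 18 - 1 = 17
Supernet: 4.219.0.0/17


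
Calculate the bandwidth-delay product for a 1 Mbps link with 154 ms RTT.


BDP = bandwidth * RTT
= 1 Mbps * 154 ms
= 1 * 1e6 * 154 / 1000 bits
= 154000 bits
= 19250 bytes
= 18.7988 KB
BDP = 154000 bits (19250 bytes)


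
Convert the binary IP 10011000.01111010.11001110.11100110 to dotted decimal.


10011000 = 152
01111010 = 122
11001110 = 206
11100110 = 230
IP: 152.122.206.230


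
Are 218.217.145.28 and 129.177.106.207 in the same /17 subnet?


Mask: 255.255.128.0
218.217.145.28 AND mask = 218.217.128.0
129.177.106.207 AND mask = 129.177.0.0
No, different subnets (218.217.128.0 vs 129.177.0.0)


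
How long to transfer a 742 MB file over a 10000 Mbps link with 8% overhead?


Effective throughput = 10000 * (1 - 8/100) = 9200 Mbps
File size in Mb = 742 * 8 = 5936 Mb
Time = 5936 / 9200
Time = 0.6452 seconds


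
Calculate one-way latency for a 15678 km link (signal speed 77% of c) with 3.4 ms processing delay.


Speed = 0.77 * 3e5 km/s = 231000 km/s
Propagation delay = 15678 / 231000 = 0.0679 s = 67.8701 ms
Processing delay = 3.4 ms
Total one-way latency = 71.2701 ms


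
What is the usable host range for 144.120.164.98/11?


Network: 144.96.0.0
Broadcast: 144.127.255.255
First usable = network + 1
Last usable = broadcast - 1
Range: 144.96.0.1 to 144.127.255.254


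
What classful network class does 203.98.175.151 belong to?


First octet: 203
Binary: 11001011
110xxxxx -> Class C (192-223)
Class C, default mask 255.255.255.0 (/24)


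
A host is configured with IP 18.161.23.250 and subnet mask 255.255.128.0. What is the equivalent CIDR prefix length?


Binary: 11111111.11111111.10000000.00000000
Count leading 1s
Prefix: /17


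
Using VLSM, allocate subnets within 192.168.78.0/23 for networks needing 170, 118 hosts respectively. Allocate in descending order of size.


170 hosts -> /24 (254 usable): 192.168.78.0/24
118 hosts -> /25 (126 usable): 192.168.79.0/25
Allocation: 192.168.78.0/24 (170 hosts, 254 usable); 192.168.79.0/25 (118 hosts, 126 usable)


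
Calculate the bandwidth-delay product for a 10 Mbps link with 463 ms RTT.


BDP = bandwidth * RTT
= 10 Mbps * 463 ms
= 10 * 1e6 * 463 / 1000 bits
= 4630000 bits
= 578750 bytes
= 565.1855 KB
BDP = 4630000 bits (578750 bytes)


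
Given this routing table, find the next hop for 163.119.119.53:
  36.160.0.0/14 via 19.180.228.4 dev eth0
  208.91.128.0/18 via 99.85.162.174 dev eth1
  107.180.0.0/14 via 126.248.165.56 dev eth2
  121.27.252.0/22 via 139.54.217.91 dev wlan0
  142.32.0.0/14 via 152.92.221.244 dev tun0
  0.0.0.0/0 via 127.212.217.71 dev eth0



Longest prefix match for 163.119.119.53:
  /14 36.160.0.0: no
  /18 208.91.128.0: no
  /14 107.180.0.0: no
  /22 121.27.252.0: no
  /14 142.32.0.0: no
  /0 0.0.0.0: MATCH
Selected: next-hop 127.212.217.71 via eth0 (matched /0)


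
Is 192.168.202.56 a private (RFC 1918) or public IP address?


RFC 1918 private ranges:
  10.0.0.0/8 (10.0.0.0 - 10.255.255.255)
  172.16.0.0/12 (172.16.0.0 - 172.31.255.255)
  192.168.0.0/16 (192.168.0.0 - 192.168.255.255)
Private (in 192.168.0.0/16)


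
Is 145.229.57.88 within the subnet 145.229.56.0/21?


Subnet network: 145.229.56.0
Test IP AND mask: 145.229.56.0
Yes, 145.229.57.88 is in 145.229.56.0/21


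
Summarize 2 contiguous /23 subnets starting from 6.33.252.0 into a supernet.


Original prefix: /23
Number of subnets: 2 = 2^1
New prefix = 23 - 1 = 22
Supernet: 6.33.252.0/22


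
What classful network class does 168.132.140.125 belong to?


First octet: 168
Binary: 10101000
10xxxxxx -> Class B (128-191)
Class B, default mask 255.255.0.0 (/16)


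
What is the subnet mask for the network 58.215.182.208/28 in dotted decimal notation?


/28 means 28 network bits, 4 host bits
Binary: 11111111111111111111111111110000
Mask: 255.255.255.240


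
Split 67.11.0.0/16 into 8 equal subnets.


New prefix = 16 + 3 = 19
Each subnet has 8192 addresses
  67.11.0.0/19
  67.11.32.0/19
  67.11.64.0/19
  67.11.96.0/19
  67.11.128.0/19
  67.11.160.0/19
  67.11.192.0/19
  67.11.224.0/19
Subnets: 67.11.0.0/19, 67.11.32.0/19, 67.11.64.0/19, 67.11.96.0/19, 67.11.128.0/19, 67.11.160.0/19, 67.11.192.0/19, 67.11.224.0/19


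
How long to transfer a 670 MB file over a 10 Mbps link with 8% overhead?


Effective throughput = 10 * (1 - 8/100) = 9.2 Mbps
File size in Mb = 670 * 8 = 5360 Mb
Time = 5360 / 9.2
Time = 582.6087 seconds


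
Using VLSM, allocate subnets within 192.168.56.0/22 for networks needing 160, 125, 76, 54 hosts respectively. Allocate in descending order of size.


160 hosts -> /24 (254 usable): 192.168.56.0/24
125 hosts -> /25 (126 usable): 192.168.57.0/25
76 hosts -> /25 (126 usable): 192.168.57.128/25
54 hosts -> /26 (62 usable): 192.168.58.0/26
Allocation: 192.168.56.0/24 (160 hosts, 254 usable); 192.168.57.0/25 (125 hosts, 126 usable); 192.168.57.128/25 (76 hosts, 126 usable); 192.168.58.0/26 (54 hosts, 62 usable)


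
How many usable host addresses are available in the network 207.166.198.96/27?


Host bits = 32 - 27 = 5
Total addresses = 2^5 = 32
Usable = total - 2 (network and broadcast)
Usable hosts: 30


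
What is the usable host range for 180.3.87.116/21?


Network: 180.3.80.0
Broadcast: 180.3.87.255
First usable = network + 1
Last usable = broadcast - 1
Range: 180.3.80.1 to 180.3.87.254


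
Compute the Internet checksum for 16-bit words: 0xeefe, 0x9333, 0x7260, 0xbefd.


Sum all words (with carry folding):
+ 0xeefe = 0xeefe
+ 0x9333 = 0x8232
+ 0x7260 = 0xf492
+ 0xbefd = 0xb390
One's complement: ~0xb390
Checksum = 0x4c6f


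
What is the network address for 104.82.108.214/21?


IP:   01101000.01010010.01101100.11010110
Mask: 11111111.11111111.11111000.00000000
AND operation:
Net:  01101000.01010010.01101000.00000000
Network: 104.82.104.0/21


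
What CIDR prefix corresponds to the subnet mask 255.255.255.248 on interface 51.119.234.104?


Binary: 11111111.11111111.11111111.11111000
Count leading 1s
Prefix: /29


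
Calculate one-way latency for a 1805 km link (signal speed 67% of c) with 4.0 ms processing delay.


Speed = 0.67 * 3e5 km/s = 201000 km/s
Propagation delay = 1805 / 201000 = 0.009 s = 8.9801 ms
Processing delay = 4.0 ms
Total one-way latency = 12.9801 ms


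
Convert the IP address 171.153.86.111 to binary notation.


171 = 10101011
153 = 10011001
86 = 01010110
111 = 01101111
Binary: 10101011.10011001.01010110.01101111


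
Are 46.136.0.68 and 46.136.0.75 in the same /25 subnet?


Mask: 255.255.255.128
46.136.0.68 AND mask = 46.136.0.0
46.136.0.75 AND mask = 46.136.0.0
Yes, same subnet (46.136.0.0)


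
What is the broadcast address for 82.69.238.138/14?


Network: 82.68.0.0/14
Host bits = 18
Set all host bits to 1:
Broadcast: 82.71.255.255


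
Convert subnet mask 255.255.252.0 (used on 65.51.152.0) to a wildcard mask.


Subnet mask: 255.255.252.0
Wildcard = 255.255.255.255 - subnet mask
255 - 255 = 0
255 - 255 = 0
255 - 252 = 3
255 - 0 = 255
Wildcard: 0.0.3.255


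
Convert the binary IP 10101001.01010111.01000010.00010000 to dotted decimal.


10101001 = 169
01010111 = 87
01000010 = 66
00010000 = 16
IP: 169.87.66.16


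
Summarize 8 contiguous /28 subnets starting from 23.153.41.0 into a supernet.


Original prefix: /28
Number of subnets: 8 = 2^3
New prefix = 28 - 3 = 25
Supernet: 23.153.41.0/25


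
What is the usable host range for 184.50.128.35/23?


Network: 184.50.128.0
Broadcast: 184.50.129.255
First usable = network + 1
Last usable = broadcast - 1
Range: 184.50.128.1 to 184.50.129.254


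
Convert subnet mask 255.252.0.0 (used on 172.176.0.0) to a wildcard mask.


Subnet mask: 255.252.0.0
Wildcard = 255.255.255.255 - subnet mask
255 - 255 = 0
255 - 252 = 3
255 - 0 = 255
255 - 0 = 255
Wildcard: 0.3.255.255


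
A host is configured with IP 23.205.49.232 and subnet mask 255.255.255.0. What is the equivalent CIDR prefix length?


Binary: 11111111.11111111.11111111.00000000
Count leading 1s
Prefix: /24


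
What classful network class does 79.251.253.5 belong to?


First octet: 79
Binary: 01001111
0xxxxxxx -> Class A (1-126)
Class A, default mask 255.0.0.0 (/8)


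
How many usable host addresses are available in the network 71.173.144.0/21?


Host bits = 32 - 21 = 11
Total addresses = 2^11 = 2048
Usable = total - 2 (network and broadcast)
Usable hosts: 2046


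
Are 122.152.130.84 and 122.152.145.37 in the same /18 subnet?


Mask: 255.255.192.0
122.152.130.84 AND mask = 122.152.128.0
122.152.145.37 AND mask = 122.152.128.0
Yes, same subnet (122.152.128.0)


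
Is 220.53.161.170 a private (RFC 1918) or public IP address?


RFC 1918 private ranges:
  10.0.0.0/8 (10.0.0.0 - 10.255.255.255)
  172.16.0.0/12 (172.16.0.0 - 172.31.255.255)
  192.168.0.0/16 (192.168.0.0 - 192.168.255.255)
Public (not in any RFC 1918 range)


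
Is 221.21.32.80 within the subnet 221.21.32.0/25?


Subnet network: 221.21.32.0
Test IP AND mask: 221.21.32.0
Yes, 221.21.32.80 is in 221.21.32.0/25


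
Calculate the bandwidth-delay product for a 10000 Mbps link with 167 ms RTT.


BDP = bandwidth * RTT
= 10000 Mbps * 167 ms
= 10000 * 1e6 * 167 / 1000 bits
= 1670000000 bits
= 208750000 bytes
= 203857.4219 KB
BDP = 1670000000 bits (208750000 bytes)


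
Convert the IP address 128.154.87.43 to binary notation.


128 = 10000000
154 = 10011010
87 = 01010111
43 = 00101011
Binary: 10000000.10011010.01010111.00101011


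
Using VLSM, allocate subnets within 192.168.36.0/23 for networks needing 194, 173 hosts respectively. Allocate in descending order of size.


194 hosts -> /24 (254 usable): 192.168.36.0/24
173 hosts -> /24 (254 usable): 192.168.37.0/24
Allocation: 192.168.36.0/24 (194 hosts, 254 usable); 192.168.37.0/24 (173 hosts, 254 usable)


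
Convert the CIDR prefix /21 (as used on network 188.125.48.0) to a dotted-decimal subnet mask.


/21 means 21 network bits, 11 host bits
Binary: 11111111111111111111100000000000
Mask: 255.255.248.0


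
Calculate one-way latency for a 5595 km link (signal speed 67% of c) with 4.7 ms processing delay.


Speed = 0.67 * 3e5 km/s = 201000 km/s
Propagation delay = 5595 / 201000 = 0.0278 s = 27.8358 ms
Processing delay = 4.7 ms
Total one-way latency = 32.5358 ms


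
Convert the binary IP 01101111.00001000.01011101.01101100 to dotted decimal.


01101111 = 111
00001000 = 8
01011101 = 93
01101100 = 108
IP: 111.8.93.108


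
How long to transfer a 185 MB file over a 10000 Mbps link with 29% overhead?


Effective throughput = 10000 * (1 - 29/100) = 7100 Mbps
File size in Mb = 185 * 8 = 1480 Mb
Time = 1480 / 7100
Time = 0.2085 seconds


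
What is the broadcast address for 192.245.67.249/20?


Network: 192.245.64.0/20
Host bits = 12
Set all host bits to 1:
Broadcast: 192.245.79.255


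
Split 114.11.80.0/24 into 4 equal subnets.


New prefix = 24 + 2 = 26
Each subnet has 64 addresses
  114.11.80.0/26
  114.11.80.64/26
  114.11.80.128/26
  114.11.80.192/26
Subnets: 114.11.80.0/26, 114.11.80.64/26, 114.11.80.128/26, 114.11.80.192/26


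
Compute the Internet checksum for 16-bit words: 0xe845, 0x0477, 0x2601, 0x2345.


Sum all words (with carry folding):
+ 0xe845 = 0xe845
+ 0x0477 = 0xecbc
+ 0x2601 = 0x12be
+ 0x2345 = 0x3603
One's complement: ~0x3603
Checksum = 0xc9fc


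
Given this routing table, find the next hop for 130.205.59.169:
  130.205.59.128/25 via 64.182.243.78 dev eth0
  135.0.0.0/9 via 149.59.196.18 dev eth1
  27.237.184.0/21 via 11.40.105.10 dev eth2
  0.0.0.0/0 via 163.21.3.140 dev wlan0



Longest prefix match for 130.205.59.169:
  /25 130.205.59.128: MATCH
  /9 135.0.0.0: no
  /21 27.237.184.0: no
  /0 0.0.0.0: MATCH
Selected: next-hop 64.182.243.78 via eth0 (matched /25)


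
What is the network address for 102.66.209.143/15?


IP:   01100110.01000010.11010001.10001111
Mask: 11111111.11111110.00000000.00000000
AND operation:
Net:  01100110.01000010.00000000.00000000
Network: 102.66.0.0/15


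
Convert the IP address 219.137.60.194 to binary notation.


219 = 11011011
137 = 10001001
60 = 00111100
194 = 11000010
Binary: 11011011.10001001.00111100.11000010


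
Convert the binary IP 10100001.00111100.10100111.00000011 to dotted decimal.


10100001 = 161
00111100 = 60
10100111 = 167
00000011 = 3
IP: 161.60.167.3


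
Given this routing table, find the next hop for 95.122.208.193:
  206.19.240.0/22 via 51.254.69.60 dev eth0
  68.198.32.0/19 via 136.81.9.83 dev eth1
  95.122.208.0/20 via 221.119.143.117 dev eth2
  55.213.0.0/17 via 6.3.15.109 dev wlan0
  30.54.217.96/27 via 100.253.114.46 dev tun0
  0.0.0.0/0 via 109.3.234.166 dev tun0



Longest prefix match for 95.122.208.193:
  /22 206.19.240.0: no
  /19 68.198.32.0: no
  /20 95.122.208.0: MATCH
  /17 55.213.0.0: no
  /27 30.54.217.96: no
  /0 0.0.0.0: MATCH
Selected: next-hop 221.119.143.117 via eth2 (matched /20)


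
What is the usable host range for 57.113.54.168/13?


Network: 57.112.0.0
Broadcast: 57.119.255.255
First usable = network + 1
Last usable = broadcast - 1
Range: 57.112.0.1 to 57.119.255.254


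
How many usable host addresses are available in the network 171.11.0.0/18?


Host bits = 32 - 18 = 14
Total addresses = 2^14 = 16384
Usable = total - 2 (network and broadcast)
Usable hosts: 16382


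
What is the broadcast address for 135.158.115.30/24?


Network: 135.158.115.0/24
Host bits = 8
Set all host bits to 1:
Broadcast: 135.158.115.255


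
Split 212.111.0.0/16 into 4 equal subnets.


New prefix = 16 + 2 = 18
Each subnet has 16384 addresses
  212.111.0.0/18
  212.111.64.0/18
  212.111.128.0/18
  212.111.192.0/18
Subnets: 212.111.0.0/18, 212.111.64.0/18, 212.111.128.0/18, 212.111.192.0/18


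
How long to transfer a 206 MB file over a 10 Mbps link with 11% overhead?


Effective throughput = 10 * (1 - 11/100) = 8.9 Mbps
File size in Mb = 206 * 8 = 1648 Mb
Time = 1648 / 8.9
Time = 185.1685 seconds


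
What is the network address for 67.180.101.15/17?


IP:   01000011.10110100.01100101.00001111
Mask: 11111111.11111111.10000000.00000000
AND operation:
Net:  01000011.10110100.00000000.00000000
Network: 67.180.0.0/17


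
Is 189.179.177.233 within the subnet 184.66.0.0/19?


Subnet network: 184.66.0.0
Test IP AND mask: 189.179.160.0
No, 189.179.177.233 is not in 184.66.0.0/19


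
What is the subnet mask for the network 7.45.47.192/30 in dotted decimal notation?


/30 means 30 network bits, 2 host bits
Binary: 11111111111111111111111111111100
Mask: 255.255.255.252


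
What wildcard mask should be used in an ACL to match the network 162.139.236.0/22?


Subnet mask: 255.255.252.0
Wildcard = 255.255.255.255 - subnet mask
255 - 255 = 0
255 - 255 = 0
255 - 252 = 3
255 - 0 = 255
Wildcard: 0.0.3.255


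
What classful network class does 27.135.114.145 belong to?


First octet: 27
Binary: 00011011
0xxxxxxx -> Class A (1-126)
Class A, default mask 255.0.0.0 (/8)


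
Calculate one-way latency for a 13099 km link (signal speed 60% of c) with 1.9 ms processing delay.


Speed = 0.6 * 3e5 km/s = 180000 km/s
Propagation delay = 13099 / 180000 = 0.0728 s = 72.7722 ms
Processing delay = 1.9 ms
Total one-way latency = 74.6722 ms


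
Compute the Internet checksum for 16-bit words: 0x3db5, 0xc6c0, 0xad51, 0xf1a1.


Sum all words (with carry folding):
+ 0x3db5 = 0x3db5
+ 0xc6c0 = 0x0476
+ 0xad51 = 0xb1c7
+ 0xf1a1 = 0xa369
One's complement: ~0xa369
Checksum = 0x5c96


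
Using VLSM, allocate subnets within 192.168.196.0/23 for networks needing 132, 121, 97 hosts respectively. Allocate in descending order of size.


132 hosts -> /24 (254 usable): 192.168.196.0/24
121 hosts -> /25 (126 usable): 192.168.197.0/25
97 hosts -> /25 (126 usable): 192.168.197.128/25
Allocation: 192.168.196.0/24 (132 hosts, 254 usable); 192.168.197.0/25 (121 hosts, 126 usable); 192.168.197.128/25 (97 hosts, 126 usable)


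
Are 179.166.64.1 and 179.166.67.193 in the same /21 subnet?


Mask: 255.255.248.0
179.166.64.1 AND mask = 179.166.64.0
179.166.67.193 AND mask = 179.166.64.0
Yes, same subnet (179.166.64.0)


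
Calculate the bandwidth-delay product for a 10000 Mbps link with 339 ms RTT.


BDP = bandwidth * RTT
= 10000 Mbps * 339 ms
= 10000 * 1e6 * 339 / 1000 bits
= 3390000000 bits
= 423750000 bytes
= 413818.3594 KB
BDP = 3390000000 bits (423750000 bytes)


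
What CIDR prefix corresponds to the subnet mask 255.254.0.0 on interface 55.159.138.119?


Binary: 11111111.11111110.00000000.00000000
Count leading 1s
Prefix: /15


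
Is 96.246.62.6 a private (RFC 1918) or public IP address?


RFC 1918 private ranges:
  10.0.0.0/8 (10.0.0.0 - 10.255.255.255)
  172.16.0.0/12 (172.16.0.0 - 172.31.255.255)
  192.168.0.0/16 (192.168.0.0 - 192.168.255.255)
Public (not in any RFC 1918 range)


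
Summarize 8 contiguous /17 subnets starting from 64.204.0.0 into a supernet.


Original prefix: /17
Number of subnets: 8 = 2^3
New prefix = 17 - 3 = 14
Supernet: 64.204.0.0/14


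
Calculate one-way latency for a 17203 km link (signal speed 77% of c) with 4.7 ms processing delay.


Speed = 0.77 * 3e5 km/s = 231000 km/s
Propagation delay = 17203 / 231000 = 0.0745 s = 74.4719 ms
Processing delay = 4.7 ms
Total one-way latency = 79.1719 ms


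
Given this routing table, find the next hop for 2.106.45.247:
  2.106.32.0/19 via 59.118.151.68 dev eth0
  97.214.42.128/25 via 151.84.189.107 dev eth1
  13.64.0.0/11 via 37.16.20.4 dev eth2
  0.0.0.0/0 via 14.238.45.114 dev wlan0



Longest prefix match for 2.106.45.247:
  /19 2.106.32.0: MATCH
  /25 97.214.42.128: no
  /11 13.64.0.0: no
  /0 0.0.0.0: MATCH
Selected: next-hop 59.118.151.68 via eth0 (matched /19)


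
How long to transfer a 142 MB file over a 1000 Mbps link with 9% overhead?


Effective throughput = 1000 * (1 - 9/100) = 910 Mbps
File size in Mb = 142 * 8 = 1136 Mb
Time = 1136 / 910
Time = 1.2484 seconds


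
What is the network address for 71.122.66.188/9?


IP:   01000111.01111010.01000010.10111100
Mask: 11111111.10000000.00000000.00000000
AND operation:
Net:  01000111.00000000.00000000.00000000
Network: 71.0.0.0/9


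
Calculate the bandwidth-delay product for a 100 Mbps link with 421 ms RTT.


BDP = bandwidth * RTT
= 100 Mbps * 421 ms
= 100 * 1e6 * 421 / 1000 bits
= 42100000 bits
= 5262500 bytes
= 5139.1602 KB
BDP = 42100000 bits (5262500 bytes)


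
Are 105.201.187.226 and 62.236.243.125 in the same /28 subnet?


Mask: 255.255.255.240
105.201.187.226 AND mask = 105.201.187.224
62.236.243.125 AND mask = 62.236.243.112
No, different subnets (105.201.187.224 vs 62.236.243.112)


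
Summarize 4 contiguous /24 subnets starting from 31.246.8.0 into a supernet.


Original prefix: /24
Number of subnets: 4 = 2^2
New prefix = 24 - 2 = 22
Supernet: 31.246.8.0/22


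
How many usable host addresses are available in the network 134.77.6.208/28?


Host bits = 32 - 28 = 4
Total addresses = 2^4 = 16
Usable = total - 2 (network and broadcast)
Usable hosts: 14


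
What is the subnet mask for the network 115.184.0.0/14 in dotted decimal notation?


/14 means 14 network bits, 18 host bits
Binary: 11111111111111000000000000000000
Mask: 255.252.0.0


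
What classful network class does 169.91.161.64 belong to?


First octet: 169
Binary: 10101001
10xxxxxx -> Class B (128-191)
Class B, default mask 255.255.0.0 (/16)


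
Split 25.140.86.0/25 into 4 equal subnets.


New prefix = 25 + 2 = 27
Each subnet has 32 addresses
  25.140.86.0/27
  25.140.86.32/27
  25.140.86.64/27
  25.140.86.96/27
Subnets: 25.140.86.0/27, 25.140.86.32/27, 25.140.86.64/27, 25.140.86.96/27


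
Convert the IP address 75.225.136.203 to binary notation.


75 = 01001011
225 = 11100001
136 = 10001000
203 = 11001011
Binary: 01001011.11100001.10001000.11001011


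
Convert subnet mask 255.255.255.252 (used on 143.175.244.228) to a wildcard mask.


Subnet mask: 255.255.255.252
Wildcard = 255.255.255.255 - subnet mask
255 - 255 = 0
255 - 255 = 0
255 - 255 = 0
255 - 252 = 3
Wildcard: 0.0.0.3


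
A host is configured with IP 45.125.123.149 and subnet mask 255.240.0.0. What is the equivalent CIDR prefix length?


Binary: 11111111.11110000.00000000.00000000
Count leading 1s
Prefix: /12


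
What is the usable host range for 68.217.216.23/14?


Network: 68.216.0.0
Broadcast: 68.219.255.255
First usable = network + 1
Last usable = broadcast - 1
Range: 68.216.0.1 to 68.219.255.254


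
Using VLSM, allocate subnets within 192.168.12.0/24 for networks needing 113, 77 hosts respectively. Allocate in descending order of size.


113 hosts -> /25 (126 usable): 192.168.12.0/25
77 hosts -> /25 (126 usable): 192.168.12.128/25
Allocation: 192.168.12.0/25 (113 hosts, 126 usable); 192.168.12.128/25 (77 hosts, 126 usable)


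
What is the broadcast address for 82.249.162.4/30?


Network: 82.249.162.4/30
Host bits = 2
Set all host bits to 1:
Broadcast: 82.249.162.7


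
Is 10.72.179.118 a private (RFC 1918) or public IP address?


RFC 1918 private ranges:
  10.0.0.0/8 (10.0.0.0 - 10.255.255.255)
  172.16.0.0/12 (172.16.0.0 - 172.31.255.255)
  192.168.0.0/16 (192.168.0.0 - 192.168.255.255)
Private (in 10.0.0.0/8)


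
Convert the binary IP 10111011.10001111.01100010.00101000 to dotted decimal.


10111011 = 187
10001111 = 143
01100010 = 98
00101000 = 40
IP: 187.143.98.40


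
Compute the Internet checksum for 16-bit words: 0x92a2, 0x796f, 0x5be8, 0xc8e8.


Sum all words (with carry folding):
+ 0x92a2 = 0x92a2
+ 0x796f = 0x0c12
+ 0x5be8 = 0x67fa
+ 0xc8e8 = 0x30e3
One's complement: ~0x30e3
Checksum = 0xcf1c


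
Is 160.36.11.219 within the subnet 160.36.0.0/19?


Subnet network: 160.36.0.0
Test IP AND mask: 160.36.0.0
Yes, 160.36.11.219 is in 160.36.0.0/19


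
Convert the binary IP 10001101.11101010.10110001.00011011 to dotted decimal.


10001101 = 141
11101010 = 234
10110001 = 177
00011011 = 27
IP: 141.234.177.27


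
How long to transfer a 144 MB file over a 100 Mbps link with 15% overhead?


Effective throughput = 100 * (1 - 15/100) = 85 Mbps
File size in Mb = 144 * 8 = 1152 Mb
Time = 1152 / 85
Time = 13.5529 seconds


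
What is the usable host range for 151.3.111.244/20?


Network: 151.3.96.0
Broadcast: 151.3.111.255
First usable = network + 1
Last usable = broadcast - 1
Range: 151.3.96.1 to 151.3.111.254


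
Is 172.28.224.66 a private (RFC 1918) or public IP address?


RFC 1918 private ranges:
  10.0.0.0/8 (10.0.0.0 - 10.255.255.255)
  172.16.0.0/12 (172.16.0.0 - 172.31.255.255)
  192.168.0.0/16 (192.168.0.0 - 192.168.255.255)
Private (in 172.16.0.0/12)


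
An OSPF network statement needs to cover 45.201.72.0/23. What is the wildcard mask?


Subnet mask: 255.255.254.0
Wildcard = 255.255.255.255 - subnet mask
255 - 255 = 0
255 - 255 = 0
255 - 254 = 1
255 - 0 = 255
Wildcard: 0.0.1.255


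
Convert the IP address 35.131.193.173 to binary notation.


35 = 00100011
131 = 10000011
193 = 11000001
173 = 10101101
Binary: 00100011.10000011.11000001.10101101


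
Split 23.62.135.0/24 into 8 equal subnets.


New prefix = 24 + 3 = 27
Each subnet has 32 addresses
  23.62.135.0/27
  23.62.135.32/27
  23.62.135.64/27
  23.62.135.96/27
  23.62.135.128/27
  23.62.135.160/27
  23.62.135.192/27
  23.62.135.224/27
Subnets: 23.62.135.0/27, 23.62.135.32/27, 23.62.135.64/27, 23.62.135.96/27, 23.62.135.128/27, 23.62.135.160/27, 23.62.135.192/27, 23.62.135.224/27
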